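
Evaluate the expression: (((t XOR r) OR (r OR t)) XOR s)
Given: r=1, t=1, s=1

Substituting: (((1 XOR 1) OR (1 OR 1)) XOR 1)
= 0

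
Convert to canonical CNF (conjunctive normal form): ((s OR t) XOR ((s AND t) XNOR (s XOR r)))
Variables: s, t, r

(s OR t OR NOT r) AND (s OR NOT t OR r) AND (NOT s OR t OR NOT r) AND (NOT s OR NOT t OR r)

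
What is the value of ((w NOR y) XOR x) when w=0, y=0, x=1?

Substituting: ((0 NOR 0) XOR 1)
= 0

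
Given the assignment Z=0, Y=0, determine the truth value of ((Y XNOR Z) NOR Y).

Substituting: ((0 XNOR 0) NOR 0)
= 0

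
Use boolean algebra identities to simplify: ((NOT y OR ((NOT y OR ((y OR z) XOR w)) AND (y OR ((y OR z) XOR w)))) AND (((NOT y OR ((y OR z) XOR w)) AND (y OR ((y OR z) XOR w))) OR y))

By distribution ((E OR v) AND (E OR NOT v) = E) then distribution ((E OR v) AND (E OR NOT v) = E):
= ((y OR z) XOR w)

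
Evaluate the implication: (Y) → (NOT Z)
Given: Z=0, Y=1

Antecedent (Y) = 1; consequent (NOT Z) = 1.
1 → 1 = 1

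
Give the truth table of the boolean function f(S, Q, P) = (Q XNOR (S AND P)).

S | Q | P | Output
------------------
0 | 0 | 0 | 1
0 | 0 | 1 | 1
0 | 1 | 0 | 0
0 | 1 | 1 | 0
1 | 0 | 0 | 1
1 | 0 | 1 | 0
1 | 1 | 0 | 0
1 | 1 | 1 | 1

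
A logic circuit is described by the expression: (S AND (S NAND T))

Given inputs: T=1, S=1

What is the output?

Substituting: (1 AND (1 NAND 1))
= 0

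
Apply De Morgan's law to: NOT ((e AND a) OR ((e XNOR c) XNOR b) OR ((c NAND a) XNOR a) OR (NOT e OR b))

NOT (e AND a) AND NOT ((e XNOR c) XNOR b) AND NOT ((c NAND a) XNOR a) AND NOT (NOT e OR b)
De Morgan's: NOT(OR of terms) = AND of negations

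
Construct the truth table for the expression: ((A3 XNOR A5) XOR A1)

A3 | A1 | A5 | Output
---------------------
0 | 0 | 0 | 1
0 | 0 | 1 | 0
0 | 1 | 0 | 0
0 | 1 | 1 | 1
1 | 0 | 0 | 0
1 | 0 | 1 | 1
1 | 1 | 0 | 1
1 | 1 | 1 | 0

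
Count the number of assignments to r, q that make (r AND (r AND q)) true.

Satisfying assignments: (1,1)
Count: 1 out of 4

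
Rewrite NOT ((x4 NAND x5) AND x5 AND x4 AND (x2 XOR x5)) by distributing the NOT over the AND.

NOT (x4 NAND x5) OR NOT x5 OR NOT x4 OR NOT (x2 XOR x5)
De Morgan's: NOT(AND of terms) = OR of negations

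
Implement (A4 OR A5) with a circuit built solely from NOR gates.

((A4 NOR A5) NOR (A4 NOR A5))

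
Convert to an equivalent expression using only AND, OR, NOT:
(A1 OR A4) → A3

NOT (A1 OR A4) OR A3
(Implication elimination: A → B = NOT A OR B)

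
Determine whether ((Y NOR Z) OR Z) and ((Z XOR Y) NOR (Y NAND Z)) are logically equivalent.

No. Counterexample: with Y=0, Z=0, Expression 1 = 1 but Expression 2 = 0.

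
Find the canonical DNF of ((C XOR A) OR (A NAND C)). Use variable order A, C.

(NOT A AND NOT C) OR (NOT A AND C) OR (A AND NOT C)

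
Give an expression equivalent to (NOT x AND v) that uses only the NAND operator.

(((x NAND x) NAND v) NAND ((x NAND x) NAND v))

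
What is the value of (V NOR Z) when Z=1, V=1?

Substituting: (1 NOR 1)
= 0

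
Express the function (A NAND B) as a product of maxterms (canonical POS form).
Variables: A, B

ΠM(3) = (NOT A OR NOT B)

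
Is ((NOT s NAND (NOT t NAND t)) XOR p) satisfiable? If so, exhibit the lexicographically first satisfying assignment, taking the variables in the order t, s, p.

t=0, s=0, p=1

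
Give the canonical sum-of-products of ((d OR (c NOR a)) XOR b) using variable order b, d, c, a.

Σm(0, 4, 5, 6, 7, 9, 10, 11) = (NOT b AND NOT d AND NOT c AND NOT a) OR (NOT b AND d AND NOT c AND NOT a) OR (NOT b AND d AND NOT c AND a) OR (NOT b AND d AND c AND NOT a) OR (NOT b AND d AND c AND a) OR (b AND NOT d AND NOT c AND a) OR (b AND NOT d AND c AND NOT a) OR (b AND NOT d AND c AND a)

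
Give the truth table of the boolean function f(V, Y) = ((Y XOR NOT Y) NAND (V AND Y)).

V | Y | Output
--------------
0 | 0 | 1
0 | 1 | 1
1 | 0 | 1
1 | 1 | 0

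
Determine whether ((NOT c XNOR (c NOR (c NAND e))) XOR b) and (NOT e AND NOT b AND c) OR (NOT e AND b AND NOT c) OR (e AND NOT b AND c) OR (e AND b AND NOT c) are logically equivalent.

Yes, they are equivalent — the two output columns agree on all 8 assignments:
e | b | c | Expression 1 | Expression 2
---------------------------------------
0 | 0 | 0 | 0 | 0
0 | 0 | 1 | 1 | 1
0 | 1 | 0 | 1 | 1
0 | 1 | 1 | 0 | 0
1 | 0 | 0 | 0 | 0
1 | 0 | 1 | 1 | 1
1 | 1 | 0 | 1 | 1
1 | 1 | 1 | 0 | 0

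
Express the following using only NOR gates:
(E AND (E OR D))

((E NOR E) NOR (((E NOR D) NOR (E NOR D)) NOR ((E NOR D) NOR (E NOR D))))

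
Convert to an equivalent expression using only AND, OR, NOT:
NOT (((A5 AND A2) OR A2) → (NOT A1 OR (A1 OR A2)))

((A5 AND A2) OR A2) AND NOT (NOT A1 OR (A1 OR A2))
(Negated implication: NOT(A → B) = A AND NOT B)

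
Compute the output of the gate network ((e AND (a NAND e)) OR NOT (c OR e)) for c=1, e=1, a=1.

Substituting: ((1 AND (1 NAND 1)) OR NOT (1 OR 1))
= 0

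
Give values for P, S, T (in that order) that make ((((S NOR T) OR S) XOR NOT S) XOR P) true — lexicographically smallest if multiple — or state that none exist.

P=0, S=0, T=1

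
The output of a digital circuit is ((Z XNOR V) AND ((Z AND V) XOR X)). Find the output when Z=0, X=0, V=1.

Substituting: ((0 XNOR 1) AND ((0 AND 1) XOR 0))
= 0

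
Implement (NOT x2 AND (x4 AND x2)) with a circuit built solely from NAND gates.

(((x2 NAND x2) NAND ((x4 NAND x2) NAND (x4 NAND x2))) NAND ((x2 NAND x2) NAND ((x4 NAND x2) NAND (x4 NAND x2))))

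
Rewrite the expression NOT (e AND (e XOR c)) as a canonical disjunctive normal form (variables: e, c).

(NOT e AND NOT c) OR (NOT e AND c) OR (e AND c)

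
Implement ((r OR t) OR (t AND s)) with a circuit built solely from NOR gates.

((((r NOR t) NOR (r NOR t)) NOR ((t NOR t) NOR (s NOR s))) NOR (((r NOR t) NOR (r NOR t)) NOR ((t NOR t) NOR (s NOR s))))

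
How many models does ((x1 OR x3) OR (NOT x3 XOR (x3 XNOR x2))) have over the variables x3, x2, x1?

Satisfying assignments: (0,0,1), (0,1,0), (0,1,1), (1,0,0), (1,0,1), (1,1,0), (1,1,1)
Count: 7 out of 8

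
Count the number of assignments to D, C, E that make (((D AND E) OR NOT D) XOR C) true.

Satisfying assignments: (0,0,0), (0,0,1), (1,0,1), (1,1,0)
Count: 4 out of 8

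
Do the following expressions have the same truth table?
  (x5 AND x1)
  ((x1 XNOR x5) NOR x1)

No. Counterexample: with x1=0, x5=1, Expression 1 = 0 but Expression 2 = 1.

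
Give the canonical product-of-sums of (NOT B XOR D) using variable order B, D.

ΠM(1, 2) = (B OR NOT D) AND (NOT B OR D)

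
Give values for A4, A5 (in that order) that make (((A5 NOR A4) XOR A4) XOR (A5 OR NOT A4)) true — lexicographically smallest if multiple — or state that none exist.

A4=0, A5=1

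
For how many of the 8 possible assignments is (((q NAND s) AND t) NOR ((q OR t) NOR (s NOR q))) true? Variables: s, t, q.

Satisfying assignments: (0,0,0), (0,0,1), (1,0,1), (1,1,1)
Count: 4 out of 8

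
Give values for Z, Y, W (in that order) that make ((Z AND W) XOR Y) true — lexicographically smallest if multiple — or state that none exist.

Z=0, Y=1, W=0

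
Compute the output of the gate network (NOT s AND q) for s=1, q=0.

Substituting: (NOT 1 AND 0)
= 0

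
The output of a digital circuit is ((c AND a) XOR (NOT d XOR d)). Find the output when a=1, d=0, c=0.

Substituting: ((0 AND 1) XOR (NOT 0 XOR 0))
= 1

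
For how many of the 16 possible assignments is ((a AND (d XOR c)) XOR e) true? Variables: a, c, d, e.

Satisfying assignments: (0,0,0,1), (0,0,1,1), (0,1,0,1), (0,1,1,1), (1,0,0,1), (1,0,1,0), (1,1,0,0), (1,1,1,1)
Count: 8 out of 16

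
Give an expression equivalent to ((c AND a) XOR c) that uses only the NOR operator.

((((((c NOR c) NOR (a NOR a)) NOR c) NOR (((c NOR c) NOR (a NOR a)) NOR c)) NOR ((((c NOR c) NOR (a NOR a)) NOR c) NOR (((c NOR c) NOR (a NOR a)) NOR c))) NOR ((((((c NOR c) NOR (a NOR a)) NOR ((c NOR c) NOR (a NOR a))) NOR (c NOR c)) NOR ((((c NOR c) NOR (a NOR a)) NOR ((c NOR c) NOR (a NOR a))) NOR (c NOR c))) NOR (((((c NOR c) NOR (a NOR a)) NOR ((c NOR c) NOR (a NOR a))) NOR (c NOR c)) NOR ((((c NOR c) NOR (a NOR a)) NOR ((c NOR c) NOR (a NOR a))) NOR (c NOR c)))))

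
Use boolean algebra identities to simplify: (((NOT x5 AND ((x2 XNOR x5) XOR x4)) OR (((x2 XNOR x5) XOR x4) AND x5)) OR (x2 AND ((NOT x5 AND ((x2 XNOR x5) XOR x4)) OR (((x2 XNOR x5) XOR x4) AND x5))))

By absorption (E OR (E AND v) = E) then distribution ((E AND v) OR (E AND NOT v) = E):
= ((x2 XNOR x5) XOR x4)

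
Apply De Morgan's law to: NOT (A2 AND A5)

NOT A2 OR NOT A5
De Morgan's: NOT(AND of terms) = OR of negations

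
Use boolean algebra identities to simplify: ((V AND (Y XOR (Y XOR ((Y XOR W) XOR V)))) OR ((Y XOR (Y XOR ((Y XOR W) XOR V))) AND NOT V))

By distribution ((E AND v) OR (E AND NOT v) = E) then XOR self-cancellation ((E XOR v) XOR v = E):
= ((Y XOR W) XOR V)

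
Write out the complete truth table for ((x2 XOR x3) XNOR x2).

x3 | x2 | Output
----------------
0 | 0 | 1
0 | 1 | 1
1 | 0 | 0
1 | 1 | 0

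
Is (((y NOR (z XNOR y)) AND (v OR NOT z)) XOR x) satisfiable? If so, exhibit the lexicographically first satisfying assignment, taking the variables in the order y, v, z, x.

y=0, v=0, z=0, x=1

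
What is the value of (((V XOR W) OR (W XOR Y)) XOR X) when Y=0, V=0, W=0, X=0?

Substituting: (((0 XOR 0) OR (0 XOR 0)) XOR 0)
= 0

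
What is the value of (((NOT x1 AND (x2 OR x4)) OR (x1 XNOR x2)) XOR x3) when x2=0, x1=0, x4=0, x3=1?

Substituting: (((NOT 0 AND (0 OR 0)) OR (0 XNOR 0)) XOR 1)
= 0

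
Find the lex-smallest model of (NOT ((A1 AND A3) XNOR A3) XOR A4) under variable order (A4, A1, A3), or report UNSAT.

A4=0, A1=0, A3=1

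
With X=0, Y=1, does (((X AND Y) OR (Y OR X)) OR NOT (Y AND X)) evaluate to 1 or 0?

Substituting: (((0 AND 1) OR (1 OR 0)) OR NOT (1 AND 0))
= 1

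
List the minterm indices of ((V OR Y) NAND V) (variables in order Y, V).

Σm(0, 2) = (NOT Y AND NOT V) OR (Y AND NOT V)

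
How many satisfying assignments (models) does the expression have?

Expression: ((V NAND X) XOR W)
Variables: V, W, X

Satisfying assignments: (0,0,0), (0,0,1), (1,0,0), (1,1,1)
Count: 4 out of 8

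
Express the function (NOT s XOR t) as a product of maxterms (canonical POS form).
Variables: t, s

ΠM(1, 2) = (t OR NOT s) AND (NOT t OR s)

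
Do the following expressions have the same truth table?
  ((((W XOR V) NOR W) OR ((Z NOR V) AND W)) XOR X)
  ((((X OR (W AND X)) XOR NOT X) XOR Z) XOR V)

No. Counterexample: with Z=0, X=1, W=0, V=0, Expression 1 = 0 but Expression 2 = 1.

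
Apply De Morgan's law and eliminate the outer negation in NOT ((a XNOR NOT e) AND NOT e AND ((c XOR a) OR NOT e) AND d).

NOT (a XNOR NOT e) OR e OR NOT ((c XOR a) OR NOT e) OR NOT d
De Morgan's: NOT(AND of terms) = OR of negations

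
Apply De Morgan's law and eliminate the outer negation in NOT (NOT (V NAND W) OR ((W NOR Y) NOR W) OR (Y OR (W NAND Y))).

(V NAND W) AND NOT ((W NOR Y) NOR W) AND NOT (Y OR (W NAND Y))
De Morgan's: NOT(OR of terms) = AND of negations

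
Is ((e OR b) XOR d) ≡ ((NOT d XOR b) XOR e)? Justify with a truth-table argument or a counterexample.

No. Counterexample: with b=0, e=0, d=0, Expression 1 = 0 but Expression 2 = 1.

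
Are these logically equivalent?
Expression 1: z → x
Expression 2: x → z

No, Converse is not equivalent to original (counterexample: x=0, z=1)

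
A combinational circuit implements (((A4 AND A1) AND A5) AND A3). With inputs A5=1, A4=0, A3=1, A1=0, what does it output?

Substituting: (((0 AND 0) AND 1) AND 1)
= 0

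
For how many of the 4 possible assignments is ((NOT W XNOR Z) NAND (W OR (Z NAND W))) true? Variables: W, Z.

Satisfying assignments: (0,0), (1,1)
Count: 2 out of 4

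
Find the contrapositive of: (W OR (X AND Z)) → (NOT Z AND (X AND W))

Contrapositive: NOT (NOT Z AND (X AND W)) → NOT (W OR (X AND Z))
Note: A statement and its contrapositive are logically equivalent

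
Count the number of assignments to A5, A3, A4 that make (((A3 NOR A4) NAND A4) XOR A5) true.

Satisfying assignments: (0,0,0), (0,0,1), (0,1,0), (0,1,1)
Count: 4 out of 8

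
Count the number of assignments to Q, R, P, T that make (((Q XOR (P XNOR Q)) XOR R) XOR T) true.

Satisfying assignments: (0,0,0,0), (0,0,1,1), (0,1,0,1), (0,1,1,0), (1,0,0,0), (1,0,1,1), (1,1,0,1), (1,1,1,0)
Count: 8 out of 16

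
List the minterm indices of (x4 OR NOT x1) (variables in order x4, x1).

Σm(0, 2, 3) = (NOT x4 AND NOT x1) OR (x4 AND NOT x1) OR (x4 AND x1)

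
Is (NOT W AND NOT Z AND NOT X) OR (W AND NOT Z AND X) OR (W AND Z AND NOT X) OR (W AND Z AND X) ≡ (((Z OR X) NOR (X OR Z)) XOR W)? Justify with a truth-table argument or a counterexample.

Yes, they are equivalent — the two output columns agree on all 8 assignments:
W | Z | X | Expression 1 | Expression 2
---------------------------------------
0 | 0 | 0 | 1 | 1
0 | 0 | 1 | 0 | 0
0 | 1 | 0 | 0 | 0
0 | 1 | 1 | 0 | 0
1 | 0 | 0 | 0 | 0
1 | 0 | 1 | 1 | 1
1 | 1 | 0 | 1 | 1
1 | 1 | 1 | 1 | 1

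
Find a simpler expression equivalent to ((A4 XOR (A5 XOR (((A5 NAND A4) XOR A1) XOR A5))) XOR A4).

By XOR self-cancellation ((E XOR v) XOR v = E) then XOR self-cancellation ((E XOR v) XOR v = E):
= ((A5 NAND A4) XOR A1)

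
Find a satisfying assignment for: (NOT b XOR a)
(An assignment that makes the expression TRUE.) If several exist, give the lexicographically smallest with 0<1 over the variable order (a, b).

a=0, b=0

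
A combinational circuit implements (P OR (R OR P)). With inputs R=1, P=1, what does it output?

Substituting: (1 OR (1 OR 1))
= 1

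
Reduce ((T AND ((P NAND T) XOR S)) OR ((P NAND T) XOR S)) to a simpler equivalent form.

By absorption (E OR (E AND v) = E):
= ((P NAND T) XOR S)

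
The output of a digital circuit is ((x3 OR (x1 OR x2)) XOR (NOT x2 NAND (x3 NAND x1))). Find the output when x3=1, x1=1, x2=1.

Substituting: ((1 OR (1 OR 1)) XOR (NOT 1 NAND (1 NAND 1)))
= 0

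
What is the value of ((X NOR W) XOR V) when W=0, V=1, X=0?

Substituting: ((0 NOR 0) XOR 1)
= 0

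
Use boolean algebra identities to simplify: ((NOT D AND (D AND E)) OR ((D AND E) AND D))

By distribution ((E AND v) OR (E AND NOT v) = E):
= (D AND E)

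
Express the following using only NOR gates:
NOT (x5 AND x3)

(((x5 NOR x5) NOR (x3 NOR x3)) NOR ((x5 NOR x5) NOR (x3 NOR x3)))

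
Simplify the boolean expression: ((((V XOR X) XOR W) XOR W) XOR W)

By XOR self-cancellation ((E XOR v) XOR v = E):
= ((V XOR X) XOR W)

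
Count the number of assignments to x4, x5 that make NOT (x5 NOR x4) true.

Satisfying assignments: (0,1), (1,0), (1,1)
Count: 3 out of 4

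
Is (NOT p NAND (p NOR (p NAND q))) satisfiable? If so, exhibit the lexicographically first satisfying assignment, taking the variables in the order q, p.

q=0, p=0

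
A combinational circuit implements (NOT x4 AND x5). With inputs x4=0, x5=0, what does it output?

Substituting: (NOT 0 AND 0)
= 0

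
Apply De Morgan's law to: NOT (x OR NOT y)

NOT x AND y
De Morgan's: NOT(OR of terms) = AND of negations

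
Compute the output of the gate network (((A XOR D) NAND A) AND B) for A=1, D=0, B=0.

Substituting: (((1 XOR 0) NAND 1) AND 0)
= 0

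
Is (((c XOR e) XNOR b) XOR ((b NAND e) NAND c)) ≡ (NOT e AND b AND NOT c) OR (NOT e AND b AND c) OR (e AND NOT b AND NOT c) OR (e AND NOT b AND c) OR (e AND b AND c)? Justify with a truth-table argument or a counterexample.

Yes, they are equivalent — the two output columns agree on all 8 assignments:
e | b | c | Expression 1 | Expression 2
---------------------------------------
0 | 0 | 0 | 0 | 0
0 | 0 | 1 | 0 | 0
0 | 1 | 0 | 1 | 1
0 | 1 | 1 | 1 | 1
1 | 0 | 0 | 1 | 1
1 | 0 | 1 | 1 | 1
1 | 1 | 0 | 0 | 0
1 | 1 | 1 | 1 | 1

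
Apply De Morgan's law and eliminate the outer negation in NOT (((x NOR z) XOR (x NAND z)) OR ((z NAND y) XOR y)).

NOT ((x NOR z) XOR (x NAND z)) AND NOT ((z NAND y) XOR y)
De Morgan's: NOT(OR of terms) = AND of negations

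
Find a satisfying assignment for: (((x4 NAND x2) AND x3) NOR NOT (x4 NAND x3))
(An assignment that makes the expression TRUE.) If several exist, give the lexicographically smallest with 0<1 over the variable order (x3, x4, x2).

x3=0, x4=0, x2=0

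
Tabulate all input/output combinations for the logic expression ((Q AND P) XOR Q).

P | Q | Output
--------------
0 | 0 | 0
0 | 1 | 1
1 | 0 | 0
1 | 1 | 0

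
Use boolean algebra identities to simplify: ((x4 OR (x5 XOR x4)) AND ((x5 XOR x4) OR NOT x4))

By distribution ((E OR v) AND (E OR NOT v) = E):
= (x5 XOR x4)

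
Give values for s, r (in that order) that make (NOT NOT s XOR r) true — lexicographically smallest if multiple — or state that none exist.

s=0, r=1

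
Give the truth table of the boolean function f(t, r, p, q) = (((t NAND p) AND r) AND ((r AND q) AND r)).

t | r | p | q | Output
----------------------
0 | 0 | 0 | 0 | 0
0 | 0 | 0 | 1 | 0
0 | 0 | 1 | 0 | 0
0 | 0 | 1 | 1 | 0
0 | 1 | 0 | 0 | 0
0 | 1 | 0 | 1 | 1
0 | 1 | 1 | 0 | 0
0 | 1 | 1 | 1 | 1
1 | 0 | 0 | 0 | 0
1 | 0 | 0 | 1 | 0
1 | 0 | 1 | 0 | 0
1 | 0 | 1 | 1 | 0
1 | 1 | 0 | 0 | 0
1 | 1 | 0 | 1 | 1
1 | 1 | 1 | 0 | 0
1 | 1 | 1 | 1 | 0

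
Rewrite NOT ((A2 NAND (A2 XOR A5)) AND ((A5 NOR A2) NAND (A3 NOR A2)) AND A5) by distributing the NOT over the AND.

NOT (A2 NAND (A2 XOR A5)) OR NOT ((A5 NOR A2) NAND (A3 NOR A2)) OR NOT A5
De Morgan's: NOT(AND of terms) = OR of negations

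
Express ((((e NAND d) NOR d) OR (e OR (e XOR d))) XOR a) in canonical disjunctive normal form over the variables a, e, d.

(NOT a AND NOT e AND d) OR (NOT a AND e AND NOT d) OR (NOT a AND e AND d) OR (a AND NOT e AND NOT d)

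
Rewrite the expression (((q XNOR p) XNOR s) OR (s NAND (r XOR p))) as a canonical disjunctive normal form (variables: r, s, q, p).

(NOT r AND NOT s AND NOT q AND NOT p) OR (NOT r AND NOT s AND NOT q AND p) OR (NOT r AND NOT s AND q AND NOT p) OR (NOT r AND NOT s AND q AND p) OR (NOT r AND s AND NOT q AND NOT p) OR (NOT r AND s AND q AND NOT p) OR (NOT r AND s AND q AND p) OR (r AND NOT s AND NOT q AND NOT p) OR (r AND NOT s AND NOT q AND p) OR (r AND NOT s AND q AND NOT p) OR (r AND NOT s AND q AND p) OR (r AND s AND NOT q AND NOT p) OR (r AND s AND NOT q AND p) OR (r AND s AND q AND p)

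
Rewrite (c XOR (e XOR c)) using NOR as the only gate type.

((((c NOR ((((e NOR c) NOR (e NOR c)) NOR ((e NOR c) NOR (e NOR c))) NOR ((((e NOR e) NOR (c NOR c)) NOR ((e NOR e) NOR (c NOR c))) NOR (((e NOR e) NOR (c NOR c)) NOR ((e NOR e) NOR (c NOR c)))))) NOR (c NOR ((((e NOR c) NOR (e NOR c)) NOR ((e NOR c) NOR (e NOR c))) NOR ((((e NOR e) NOR (c NOR c)) NOR ((e NOR e) NOR (c NOR c))) NOR (((e NOR e) NOR (c NOR c)) NOR ((e NOR e) NOR (c NOR c))))))) NOR ((c NOR ((((e NOR c) NOR (e NOR c)) NOR ((e NOR c) NOR (e NOR c))) NOR ((((e NOR e) NOR (c NOR c)) NOR ((e NOR e) NOR (c NOR c))) NOR (((e NOR e) NOR (c NOR c)) NOR ((e NOR e) NOR (c NOR c)))))) NOR (c NOR ((((e NOR c) NOR (e NOR c)) NOR ((e NOR c) NOR (e NOR c))) NOR ((((e NOR e) NOR (c NOR c)) NOR ((e NOR e) NOR (c NOR c))) NOR (((e NOR e) NOR (c NOR c)) NOR ((e NOR e) NOR (c NOR c)))))))) NOR ((((c NOR c) NOR (((((e NOR c) NOR (e NOR c)) NOR ((e NOR c) NOR (e NOR c))) NOR ((((e NOR e) NOR (c NOR c)) NOR ((e NOR e) NOR (c NOR c))) NOR (((e NOR e) NOR (c NOR c)) NOR ((e NOR e) NOR (c NOR c))))) NOR ((((e NOR c) NOR (e NOR c)) NOR ((e NOR c) NOR (e NOR c))) NOR ((((e NOR e) NOR (c NOR c)) NOR ((e NOR e) NOR (c NOR c))) NOR (((e NOR e) NOR (c NOR c)) NOR ((e NOR e) NOR (c NOR c))))))) NOR ((c NOR c) NOR (((((e NOR c) NOR (e NOR c)) NOR ((e NOR c) NOR (e NOR c))) NOR ((((e NOR e) NOR (c NOR c)) NOR ((e NOR e) NOR (c NOR c))) NOR (((e NOR e) NOR (c NOR c)) NOR ((e NOR e) NOR (c NOR c))))) NOR ((((e NOR c) NOR (e NOR c)) NOR ((e NOR c) NOR (e NOR c))) NOR ((((e NOR e) NOR (c NOR c)) NOR ((e NOR e) NOR (c NOR c))) NOR (((e NOR e) NOR (c NOR c)) NOR ((e NOR e) NOR (c NOR c)))))))) NOR (((c NOR c) NOR (((((e NOR c) NOR (e NOR c)) NOR ((e NOR c) NOR (e NOR c))) NOR ((((e NOR e) NOR (c NOR c)) NOR ((e NOR e) NOR (c NOR c))) NOR (((e NOR e) NOR (c NOR c)) NOR ((e NOR e) NOR (c NOR c))))) NOR ((((e NOR c) NOR (e NOR c)) NOR ((e NOR c) NOR (e NOR c))) NOR ((((e NOR e) NOR (c NOR c)) NOR ((e NOR e) NOR (c NOR c))) NOR (((e NOR e) NOR (c NOR c)) NOR ((e NOR e) NOR (c NOR c))))))) NOR ((c NOR c) NOR (((((e NOR c) NOR (e NOR c)) NOR ((e NOR c) NOR (e NOR c))) NOR ((((e NOR e) NOR (c NOR c)) NOR ((e NOR e) NOR (c NOR c))) NOR (((e NOR e) NOR (c NOR c)) NOR ((e NOR e) NOR (c NOR c))))) NOR ((((e NOR c) NOR (e NOR c)) NOR ((e NOR c) NOR (e NOR c))) NOR ((((e NOR e) NOR (c NOR c)) NOR ((e NOR e) NOR (c NOR c))) NOR (((e NOR e) NOR (c NOR c)) NOR ((e NOR e) NOR (c NOR c))))))))))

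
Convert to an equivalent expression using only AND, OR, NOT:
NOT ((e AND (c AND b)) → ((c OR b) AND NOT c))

(e AND (c AND b)) AND NOT ((c OR b) AND NOT c)
(Negated implication: NOT(A → B) = A AND NOT B)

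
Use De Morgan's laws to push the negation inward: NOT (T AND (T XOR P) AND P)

NOT T OR NOT (T XOR P) OR NOT P
De Morgan's: NOT(AND of terms) = OR of negations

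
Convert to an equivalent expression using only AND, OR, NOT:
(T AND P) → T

NOT (T AND P) OR T
(Implication elimination: A → B = NOT A OR B)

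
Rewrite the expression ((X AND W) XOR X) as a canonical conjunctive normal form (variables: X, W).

(X OR W) AND (X OR NOT W) AND (NOT X OR NOT W)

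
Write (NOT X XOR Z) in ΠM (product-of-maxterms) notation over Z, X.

ΠM(1, 2) = (Z OR NOT X) AND (NOT Z OR X)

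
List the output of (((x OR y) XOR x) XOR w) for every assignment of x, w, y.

x | w | y | Output
------------------
0 | 0 | 0 | 0
0 | 0 | 1 | 1
0 | 1 | 0 | 1
0 | 1 | 1 | 0
1 | 0 | 0 | 0
1 | 0 | 1 | 0
1 | 1 | 0 | 1
1 | 1 | 1 | 1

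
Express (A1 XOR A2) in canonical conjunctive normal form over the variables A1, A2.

(A1 OR A2) AND (NOT A1 OR NOT A2)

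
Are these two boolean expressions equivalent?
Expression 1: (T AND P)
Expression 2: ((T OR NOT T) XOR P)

No. Counterexample: with T=0, P=0, Expression 1 = 0 but Expression 2 = 1.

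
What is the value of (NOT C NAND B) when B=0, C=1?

Substituting: (NOT 1 NAND 0)
= 1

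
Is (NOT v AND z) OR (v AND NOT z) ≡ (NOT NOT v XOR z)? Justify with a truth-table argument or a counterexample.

Yes, they are equivalent — the two output columns agree on all 4 assignments:
v | z | Expression 1 | Expression 2
-----------------------------------
0 | 0 | 0 | 0
0 | 1 | 1 | 1
1 | 0 | 1 | 1
1 | 1 | 0 | 0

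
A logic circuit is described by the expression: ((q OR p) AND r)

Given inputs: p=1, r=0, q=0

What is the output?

Substituting: ((0 OR 1) AND 0)
= 0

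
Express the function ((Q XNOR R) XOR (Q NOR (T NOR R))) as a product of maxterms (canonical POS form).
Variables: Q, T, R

ΠM(2, 4, 6) = (Q OR NOT T OR R) AND (NOT Q OR T OR R) AND (NOT Q OR NOT T OR R)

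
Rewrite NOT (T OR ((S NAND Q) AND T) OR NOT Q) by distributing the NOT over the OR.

NOT T AND NOT ((S NAND Q) AND T) AND Q
De Morgan's: NOT(OR of terms) = AND of negations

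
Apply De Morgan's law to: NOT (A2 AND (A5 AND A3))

NOT A2 OR NOT (A5 AND A3)
De Morgan's: NOT(AND of terms) = OR of negations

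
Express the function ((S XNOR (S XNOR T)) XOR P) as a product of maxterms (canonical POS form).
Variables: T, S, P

ΠM(0, 2, 5, 7) = (T OR S OR P) AND (T OR NOT S OR P) AND (NOT T OR S OR NOT P) AND (NOT T OR NOT S OR NOT P)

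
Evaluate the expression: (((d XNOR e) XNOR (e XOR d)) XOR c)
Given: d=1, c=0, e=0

Substituting: (((1 XNOR 0) XNOR (0 XOR 1)) XOR 0)
= 0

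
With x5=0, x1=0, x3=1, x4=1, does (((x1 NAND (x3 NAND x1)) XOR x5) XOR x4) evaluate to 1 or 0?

Substituting: (((0 NAND (1 NAND 0)) XOR 0) XOR 1)
= 0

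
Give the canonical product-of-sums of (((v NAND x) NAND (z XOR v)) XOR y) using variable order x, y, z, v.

ΠM(1, 2, 4, 7, 10, 12, 13, 15) = (x OR y OR z OR NOT v) AND (x OR y OR NOT z OR v) AND (x OR NOT y OR z OR v) AND (x OR NOT y OR NOT z OR NOT v) AND (NOT x OR y OR NOT z OR v) AND (NOT x OR NOT y OR z OR v) AND (NOT x OR NOT y OR z OR NOT v) AND (NOT x OR NOT y OR NOT z OR NOT v)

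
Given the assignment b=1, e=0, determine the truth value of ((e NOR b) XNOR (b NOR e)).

Substituting: ((0 NOR 1) XNOR (1 NOR 0))
= 1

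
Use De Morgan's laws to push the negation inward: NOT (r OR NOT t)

NOT r AND t
De Morgan's: NOT(OR of terms) = AND of negations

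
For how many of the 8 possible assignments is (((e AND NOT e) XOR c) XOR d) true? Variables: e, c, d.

Satisfying assignments: (0,0,1), (0,1,0), (1,0,1), (1,1,0)
Count: 4 out of 8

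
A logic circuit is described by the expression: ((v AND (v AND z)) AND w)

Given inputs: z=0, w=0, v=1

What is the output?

Substituting: ((1 AND (1 AND 0)) AND 0)
= 0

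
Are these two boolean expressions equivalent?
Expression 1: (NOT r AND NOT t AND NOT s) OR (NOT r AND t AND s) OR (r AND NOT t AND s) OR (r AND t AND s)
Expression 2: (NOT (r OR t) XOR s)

Yes, they are equivalent — the two output columns agree on all 8 assignments:
r | t | s | Expression 1 | Expression 2
---------------------------------------
0 | 0 | 0 | 1 | 1
0 | 0 | 1 | 0 | 0
0 | 1 | 0 | 0 | 0
0 | 1 | 1 | 1 | 1
1 | 0 | 0 | 0 | 0
1 | 0 | 1 | 1 | 1
1 | 1 | 0 | 0 | 0
1 | 1 | 1 | 1 | 1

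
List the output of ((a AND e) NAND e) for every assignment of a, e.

a | e | Output
--------------
0 | 0 | 1
0 | 1 | 1
1 | 0 | 1
1 | 1 | 0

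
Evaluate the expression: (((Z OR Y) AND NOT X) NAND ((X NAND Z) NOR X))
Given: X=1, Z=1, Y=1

Substituting: (((1 OR 1) AND NOT 1) NAND ((1 NAND 1) NOR 1))
= 1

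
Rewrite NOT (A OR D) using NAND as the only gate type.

(((A NAND A) NAND (D NAND D)) NAND ((A NAND A) NAND (D NAND D)))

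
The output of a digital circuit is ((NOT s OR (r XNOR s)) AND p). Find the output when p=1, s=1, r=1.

Substituting: ((NOT 1 OR (1 XNOR 1)) AND 1)
= 1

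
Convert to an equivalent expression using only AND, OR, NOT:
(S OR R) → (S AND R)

NOT (S OR R) OR (S AND R)
(Implication elimination: A → B = NOT A OR B)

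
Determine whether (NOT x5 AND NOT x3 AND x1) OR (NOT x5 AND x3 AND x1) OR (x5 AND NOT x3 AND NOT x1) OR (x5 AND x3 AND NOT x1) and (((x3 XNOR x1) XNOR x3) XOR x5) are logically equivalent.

Yes, they are equivalent — the two output columns agree on all 8 assignments:
x5 | x3 | x1 | Expression 1 | Expression 2
------------------------------------------
0 | 0 | 0 | 0 | 0
0 | 0 | 1 | 1 | 1
0 | 1 | 0 | 0 | 0
0 | 1 | 1 | 1 | 1
1 | 0 | 0 | 1 | 1
1 | 0 | 1 | 0 | 0
1 | 1 | 0 | 1 | 1
1 | 1 | 1 | 0 | 0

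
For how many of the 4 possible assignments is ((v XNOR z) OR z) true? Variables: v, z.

Satisfying assignments: (0,0), (0,1), (1,1)
Count: 3 out of 4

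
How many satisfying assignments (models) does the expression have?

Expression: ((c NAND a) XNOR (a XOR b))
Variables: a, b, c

Satisfying assignments: (0,1,0), (0,1,1), (1,0,0), (1,1,1)
Count: 4 out of 8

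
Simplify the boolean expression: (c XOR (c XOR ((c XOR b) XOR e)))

By XOR self-cancellation ((E XOR v) XOR v = E):
= ((c XOR b) XOR e)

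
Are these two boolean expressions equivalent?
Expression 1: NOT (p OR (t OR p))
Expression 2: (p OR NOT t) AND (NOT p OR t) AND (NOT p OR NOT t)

Yes, they are equivalent — the two output columns agree on all 4 assignments:
p | t | Expression 1 | Expression 2
-----------------------------------
0 | 0 | 1 | 1
0 | 1 | 0 | 0
1 | 0 | 0 | 0
1 | 1 | 0 | 0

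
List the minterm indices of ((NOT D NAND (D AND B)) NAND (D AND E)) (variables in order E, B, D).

Σm(0, 1, 2, 3, 4, 6) = (NOT E AND NOT B AND NOT D) OR (NOT E AND NOT B AND D) OR (NOT E AND B AND NOT D) OR (NOT E AND B AND D) OR (E AND NOT B AND NOT D) OR (E AND B AND NOT D)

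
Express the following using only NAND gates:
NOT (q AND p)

(((q NAND p) NAND (q NAND p)) NAND ((q NAND p) NAND (q NAND p)))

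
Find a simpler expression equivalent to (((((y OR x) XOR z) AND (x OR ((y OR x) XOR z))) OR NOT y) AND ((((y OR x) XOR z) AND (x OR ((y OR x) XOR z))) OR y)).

By distribution ((E OR v) AND (E OR NOT v) = E) then absorption (E AND (E OR v) = E):
= ((y OR x) XOR z)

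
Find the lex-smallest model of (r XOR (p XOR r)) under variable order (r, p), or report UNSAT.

r=0, p=1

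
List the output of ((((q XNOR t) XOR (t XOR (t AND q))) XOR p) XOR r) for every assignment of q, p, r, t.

q | p | r | t | Output
----------------------
0 | 0 | 0 | 0 | 1
0 | 0 | 0 | 1 | 1
0 | 0 | 1 | 0 | 0
0 | 0 | 1 | 1 | 0
0 | 1 | 0 | 0 | 0
0 | 1 | 0 | 1 | 0
0 | 1 | 1 | 0 | 1
0 | 1 | 1 | 1 | 1
1 | 0 | 0 | 0 | 0
1 | 0 | 0 | 1 | 1
1 | 0 | 1 | 0 | 1
1 | 0 | 1 | 1 | 0
1 | 1 | 0 | 0 | 1
1 | 1 | 0 | 1 | 0
1 | 1 | 1 | 0 | 0
1 | 1 | 1 | 1 | 1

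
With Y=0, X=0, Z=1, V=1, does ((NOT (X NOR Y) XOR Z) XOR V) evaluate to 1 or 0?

Substituting: ((NOT (0 NOR 0) XOR 1) XOR 1)
= 0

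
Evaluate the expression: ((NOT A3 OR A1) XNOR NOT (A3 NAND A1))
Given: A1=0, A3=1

Substituting: ((NOT 1 OR 0) XNOR NOT (1 NAND 0))
= 1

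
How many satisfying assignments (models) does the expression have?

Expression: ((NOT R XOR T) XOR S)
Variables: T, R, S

Satisfying assignments: (0,0,0), (0,1,1), (1,0,1), (1,1,0)
Count: 4 out of 8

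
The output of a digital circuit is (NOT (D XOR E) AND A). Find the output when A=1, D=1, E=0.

Substituting: (NOT (1 XOR 0) AND 1)
= 0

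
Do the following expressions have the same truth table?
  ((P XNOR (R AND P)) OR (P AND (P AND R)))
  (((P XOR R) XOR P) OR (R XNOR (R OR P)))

Yes, they are equivalent — the two output columns agree on all 4 assignments:
P | R | Expression 1 | Expression 2
-----------------------------------
0 | 0 | 1 | 1
0 | 1 | 1 | 1
1 | 0 | 0 | 0
1 | 1 | 1 | 1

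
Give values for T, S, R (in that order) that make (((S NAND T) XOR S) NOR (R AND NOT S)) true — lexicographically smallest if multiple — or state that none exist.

T=0, S=1, R=0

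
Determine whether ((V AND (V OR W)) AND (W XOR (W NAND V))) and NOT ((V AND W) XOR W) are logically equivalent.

No. Counterexample: with V=0, W=0, Expression 1 = 0 but Expression 2 = 1.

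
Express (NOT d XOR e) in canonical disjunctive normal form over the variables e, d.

(NOT e AND NOT d) OR (e AND d)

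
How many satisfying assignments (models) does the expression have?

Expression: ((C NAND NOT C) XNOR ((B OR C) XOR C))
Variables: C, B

Satisfying assignments: (0,1)
Count: 1 out of 4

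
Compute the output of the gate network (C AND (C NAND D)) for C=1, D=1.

Substituting: (1 AND (1 NAND 1))
= 0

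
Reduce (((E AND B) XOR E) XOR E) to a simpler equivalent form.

By XOR self-cancellation ((E XOR v) XOR v = E):
= (E AND B)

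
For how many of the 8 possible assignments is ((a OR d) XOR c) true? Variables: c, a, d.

Satisfying assignments: (0,0,1), (0,1,0), (0,1,1), (1,0,0)
Count: 4 out of 8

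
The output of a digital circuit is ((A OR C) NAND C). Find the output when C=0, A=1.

Substituting: ((1 OR 0) NAND 0)
= 1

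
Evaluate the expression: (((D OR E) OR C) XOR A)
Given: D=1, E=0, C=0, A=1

Substituting: (((1 OR 0) OR 0) XOR 1)
= 0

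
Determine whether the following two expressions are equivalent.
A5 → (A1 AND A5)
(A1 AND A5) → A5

No, Converse is not equivalent to original (counterexample: A1=0, A5=1, A3=0)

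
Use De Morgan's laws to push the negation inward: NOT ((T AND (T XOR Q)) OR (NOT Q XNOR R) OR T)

NOT (T AND (T XOR Q)) AND NOT (NOT Q XNOR R) AND NOT T
De Morgan's: NOT(OR of terms) = AND of negations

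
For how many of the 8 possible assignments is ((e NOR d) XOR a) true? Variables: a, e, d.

Satisfying assignments: (0,0,0), (1,0,1), (1,1,0), (1,1,1)
Count: 4 out of 8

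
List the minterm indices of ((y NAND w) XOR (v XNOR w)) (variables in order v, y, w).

Σm(1, 4, 6, 7) = (NOT v AND NOT y AND w) OR (v AND NOT y AND NOT w) OR (v AND y AND NOT w) OR (v AND y AND w)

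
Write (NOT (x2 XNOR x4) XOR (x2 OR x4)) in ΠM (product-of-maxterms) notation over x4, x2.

ΠM(0, 1, 2) = (x4 OR x2) AND (x4 OR NOT x2) AND (NOT x4 OR x2)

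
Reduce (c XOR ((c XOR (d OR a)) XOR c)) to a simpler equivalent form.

By XOR self-cancellation ((E XOR v) XOR v = E):
= (c XOR (d OR a))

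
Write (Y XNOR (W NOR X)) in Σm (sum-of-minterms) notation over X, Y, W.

Σm(1, 2, 4, 5) = (NOT X AND NOT Y AND W) OR (NOT X AND Y AND NOT W) OR (X AND NOT Y AND NOT W) OR (X AND NOT Y AND W)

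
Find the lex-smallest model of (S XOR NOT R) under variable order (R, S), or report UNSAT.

R=0, S=0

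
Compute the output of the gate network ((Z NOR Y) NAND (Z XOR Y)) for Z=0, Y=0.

Substituting: ((0 NOR 0) NAND (0 XOR 0))
= 1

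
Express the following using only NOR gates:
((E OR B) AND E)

((((E NOR B) NOR (E NOR B)) NOR ((E NOR B) NOR (E NOR B))) NOR (E NOR E))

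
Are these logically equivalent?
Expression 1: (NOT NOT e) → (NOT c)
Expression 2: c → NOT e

Yes, Contrapositive is always equivalent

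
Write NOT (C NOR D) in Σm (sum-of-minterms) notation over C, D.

Σm(1, 2, 3) = (NOT C AND D) OR (C AND NOT D) OR (C AND D)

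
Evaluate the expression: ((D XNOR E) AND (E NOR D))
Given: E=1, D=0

Substituting: ((0 XNOR 1) AND (1 NOR 0))
= 0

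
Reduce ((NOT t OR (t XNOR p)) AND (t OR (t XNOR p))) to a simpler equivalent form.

By distribution ((E OR v) AND (E OR NOT v) = E):
= (t XNOR p)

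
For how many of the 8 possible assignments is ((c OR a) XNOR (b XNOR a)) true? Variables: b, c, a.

Satisfying assignments: (0,1,0), (1,0,0), (1,0,1), (1,1,1)
Count: 4 out of 8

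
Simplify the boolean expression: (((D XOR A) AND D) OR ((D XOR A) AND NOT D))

By distribution ((E AND v) OR (E AND NOT v) = E):
= (D XOR A)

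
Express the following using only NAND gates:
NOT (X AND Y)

(((X NAND Y) NAND (X NAND Y)) NAND ((X NAND Y) NAND (X NAND Y)))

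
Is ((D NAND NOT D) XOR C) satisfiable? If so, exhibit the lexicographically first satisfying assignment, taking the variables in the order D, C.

D=0, C=0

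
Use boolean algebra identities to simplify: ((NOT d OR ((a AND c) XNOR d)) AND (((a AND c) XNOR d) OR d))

By distribution ((E OR v) AND (E OR NOT v) = E):
= ((a AND c) XNOR d)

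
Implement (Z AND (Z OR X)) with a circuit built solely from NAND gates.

((Z NAND ((Z NAND Z) NAND (X NAND X))) NAND (Z NAND ((Z NAND Z) NAND (X NAND X))))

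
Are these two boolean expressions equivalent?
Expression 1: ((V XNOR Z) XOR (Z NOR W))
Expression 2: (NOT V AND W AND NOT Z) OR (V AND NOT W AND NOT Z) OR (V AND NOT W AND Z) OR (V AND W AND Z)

Yes, they are equivalent — the two output columns agree on all 8 assignments:
V | W | Z | Expression 1 | Expression 2
---------------------------------------
0 | 0 | 0 | 0 | 0
0 | 0 | 1 | 0 | 0
0 | 1 | 0 | 1 | 1
0 | 1 | 1 | 0 | 0
1 | 0 | 0 | 1 | 1
1 | 0 | 1 | 1 | 1
1 | 1 | 0 | 0 | 0
1 | 1 | 1 | 1 | 1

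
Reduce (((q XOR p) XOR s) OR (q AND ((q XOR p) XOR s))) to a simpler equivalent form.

By absorption (E OR (E AND v) = E):
= ((q XOR p) XOR s)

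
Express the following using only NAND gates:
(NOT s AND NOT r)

(((s NAND s) NAND (r NAND r)) NAND ((s NAND s) NAND (r NAND r)))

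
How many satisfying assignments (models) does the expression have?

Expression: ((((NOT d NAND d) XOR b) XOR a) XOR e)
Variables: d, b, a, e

Satisfying assignments: (0,0,0,0), (0,0,1,1), (0,1,0,1), (0,1,1,0), (1,0,0,0), (1,0,1,1), (1,1,0,1), (1,1,1,0)
Count: 8 out of 16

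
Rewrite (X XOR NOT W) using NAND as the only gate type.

((X NAND (X NAND (W NAND W))) NAND ((W NAND W) NAND (X NAND (W NAND W))))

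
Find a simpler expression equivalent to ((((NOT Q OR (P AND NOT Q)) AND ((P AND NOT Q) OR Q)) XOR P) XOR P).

By XOR self-cancellation ((E XOR v) XOR v = E) then distribution ((E OR v) AND (E OR NOT v) = E):
= (P AND NOT Q)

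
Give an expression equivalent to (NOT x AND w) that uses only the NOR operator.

(((x NOR x) NOR (x NOR x)) NOR (w NOR w))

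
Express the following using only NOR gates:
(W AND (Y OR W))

((W NOR W) NOR (((Y NOR W) NOR (Y NOR W)) NOR ((Y NOR W) NOR (Y NOR W))))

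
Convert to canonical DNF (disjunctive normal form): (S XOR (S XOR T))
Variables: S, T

(NOT S AND T) OR (S AND T)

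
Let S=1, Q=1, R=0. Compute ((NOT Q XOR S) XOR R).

Substituting: ((NOT 1 XOR 1) XOR 0)
= 1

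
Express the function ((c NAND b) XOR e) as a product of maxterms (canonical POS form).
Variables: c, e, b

ΠM(2, 3, 5, 6) = (c OR NOT e OR b) AND (c OR NOT e OR NOT b) AND (NOT c OR e OR NOT b) AND (NOT c OR NOT e OR b)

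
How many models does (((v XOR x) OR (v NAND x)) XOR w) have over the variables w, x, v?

Satisfying assignments: (0,0,0), (0,0,1), (0,1,0), (1,1,1)
Count: 4 out of 8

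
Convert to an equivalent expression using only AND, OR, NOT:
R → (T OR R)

NOT R OR (T OR R)
(Implication elimination: A → B = NOT A OR B)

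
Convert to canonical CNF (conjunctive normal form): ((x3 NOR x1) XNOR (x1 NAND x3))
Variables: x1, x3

(x1 OR NOT x3) AND (NOT x1 OR x3)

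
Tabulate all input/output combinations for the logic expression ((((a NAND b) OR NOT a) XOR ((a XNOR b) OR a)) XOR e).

a | e | b | Output
------------------
0 | 0 | 0 | 0
0 | 0 | 1 | 1
0 | 1 | 0 | 1
0 | 1 | 1 | 0
1 | 0 | 0 | 0
1 | 0 | 1 | 1
1 | 1 | 0 | 1
1 | 1 | 1 | 0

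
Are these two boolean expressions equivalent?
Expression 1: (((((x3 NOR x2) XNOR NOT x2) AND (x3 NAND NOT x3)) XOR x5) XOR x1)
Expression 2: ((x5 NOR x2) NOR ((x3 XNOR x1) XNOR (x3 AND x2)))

No. Counterexample: with x5=0, x2=0, x3=0, x1=0, Expression 1 = 1 but Expression 2 = 0.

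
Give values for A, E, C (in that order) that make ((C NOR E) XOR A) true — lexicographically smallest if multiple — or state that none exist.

A=0, E=0, C=0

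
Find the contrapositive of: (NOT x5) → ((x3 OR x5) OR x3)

Contrapositive: NOT ((x3 OR x5) OR x3) → x5
Note: A statement and its contrapositive are logically equivalent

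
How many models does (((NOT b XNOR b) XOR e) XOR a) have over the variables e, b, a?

Satisfying assignments: (0,0,1), (0,1,1), (1,0,0), (1,1,0)
Count: 4 out of 8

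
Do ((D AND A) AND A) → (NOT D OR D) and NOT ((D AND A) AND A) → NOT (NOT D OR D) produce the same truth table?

No, Inverse is not equivalent to original (counterexample: A=0, D=0)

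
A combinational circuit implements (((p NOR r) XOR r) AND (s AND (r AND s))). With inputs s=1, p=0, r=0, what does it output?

Substituting: (((0 NOR 0) XOR 0) AND (1 AND (0 AND 1)))
= 0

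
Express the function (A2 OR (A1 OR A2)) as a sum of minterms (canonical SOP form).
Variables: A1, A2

Σm(1, 2, 3) = (NOT A1 AND A2) OR (A1 AND NOT A2) OR (A1 AND A2)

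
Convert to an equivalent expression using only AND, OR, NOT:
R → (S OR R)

NOT R OR (S OR R)
(Implication elimination: A → B = NOT A OR B)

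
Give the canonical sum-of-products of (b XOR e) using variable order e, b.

Σm(1, 2) = (NOT e AND b) OR (e AND NOT b)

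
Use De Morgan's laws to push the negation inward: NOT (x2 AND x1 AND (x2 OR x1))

NOT x2 OR NOT x1 OR NOT (x2 OR x1)
De Morgan's: NOT(AND of terms) = OR of negations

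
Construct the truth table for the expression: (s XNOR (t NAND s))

s | t | Output
--------------
0 | 0 | 0
0 | 1 | 0
1 | 0 | 1
1 | 1 | 0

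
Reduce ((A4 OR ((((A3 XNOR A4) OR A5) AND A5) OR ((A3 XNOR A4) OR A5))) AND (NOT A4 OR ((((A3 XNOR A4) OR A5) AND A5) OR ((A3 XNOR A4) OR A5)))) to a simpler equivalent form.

By distribution ((E OR v) AND (E OR NOT v) = E) then absorption (E OR (E AND v) = E):
= ((A3 XNOR A4) OR A5)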